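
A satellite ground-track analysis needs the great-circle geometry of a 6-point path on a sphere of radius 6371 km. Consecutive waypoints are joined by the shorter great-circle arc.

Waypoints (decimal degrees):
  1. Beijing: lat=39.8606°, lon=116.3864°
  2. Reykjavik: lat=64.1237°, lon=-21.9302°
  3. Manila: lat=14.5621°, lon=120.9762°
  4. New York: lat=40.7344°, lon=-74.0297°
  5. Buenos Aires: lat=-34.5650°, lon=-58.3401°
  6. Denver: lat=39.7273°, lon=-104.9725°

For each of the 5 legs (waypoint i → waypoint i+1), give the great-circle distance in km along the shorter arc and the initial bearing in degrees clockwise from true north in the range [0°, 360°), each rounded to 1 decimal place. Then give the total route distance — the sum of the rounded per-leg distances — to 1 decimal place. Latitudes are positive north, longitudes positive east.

Leg 1: dist=7888.8 km, bearing=342.1°
Leg 2: dist=10714.4 km, bearing=36.0°
Leg 3: dist=13674.6 km, bearing=13.5°
Leg 4: dist=8525.6 km, bearing=166.8°
Leg 5: dist=9546.6 km, bearing=325.9°
Total: 50350.0 km

Leg 1: φ1=0.6956987, φ2=1.1191697, Δφ=0.4234710, Δλ=-2.4140801 rad; a=sin²(Δφ/2)+cosφ1·cosφ2·sin²(Δλ/2)=0.3367654024; c=2·atan2(√a, √(1-a))=1.238230653; dist=6371·c=7888.767 ≈ 7888.8 km; running total=7888.8 km
Leg 1 bearing: y=sinΔλ·cosφ2=-0.29023183, x=cosφ1·sinφ2-sinφ1·cosφ2·cosΔλ=0.89954619; θ=atan2(y, x)=-17.8819° <0 so +360° → 342.1181° ≈ 342.1°
Leg 2: φ1=1.1191697, φ2=0.2541566, Δφ=-0.8650131, Δλ=2.4941872 rad; a=sin²(Δφ/2)+cosφ1·cosφ2·sin²(Δλ/2)=0.5553575634; c=2·atan2(√a, √(1-a))=1.681738898; dist=6371·c=10714.359 ≈ 10714.4 km; running total=18603.2 km
Leg 2 bearing: y=sinΔλ·cosφ2=0.58374412, x=cosφ1·sinφ2-sinφ1·cosφ2·cosΔλ=0.80435376; θ=atan2(y, x)=35.9695° ≈ 36.0°
Leg 3: φ1=0.2541566, φ2=0.7109494, Δφ=0.4567928, Δλ=-3.4034950 rad; a=sin²(Δφ/2)+cosφ1·cosφ2·sin²(Δλ/2)=0.7721600851; c=2·atan2(√a, √(1-a))=2.146374824; dist=6371·c=13674.554 ≈ 13674.6 km; running total=32277.8 km
Leg 3 bearing: y=sinΔλ·cosφ2=0.19619361, x=cosφ1·sinφ2-sinφ1·cosφ2·cosΔλ=0.81561242; θ=atan2(y, x)=13.5254° ≈ 13.5°
Leg 4: φ1=0.7109494, φ2=-0.6032731, Δφ=-1.3142225, Δλ=0.2738352 rad; a=sin²(Δφ/2)+cosφ1·cosφ2·sin²(Δλ/2)=0.3847406002; c=2·atan2(√a, √(1-a))=1.338185519; dist=6371·c=8525.580 ≈ 8525.6 km; running total=40803.4 km
Leg 4 bearing: y=sinΔλ·cosφ2=0.22269099, x=cosφ1·sinφ2-sinφ1·cosφ2·cosΔλ=-0.94724327; θ=atan2(y, x)=166.7704° ≈ 166.8°
Leg 5: φ1=-0.6032731, φ2=0.6933722, Δφ=1.2966452, Δλ=-0.8138889 rad; a=sin²(Δφ/2)+cosφ1·cosφ2·sin²(Δλ/2)=0.4638547341; c=2·atan2(√a, √(1-a))=1.498442682; dist=6371·c=9546.578 ≈ 9546.6 km; running total=50350.0 km
Leg 5 bearing: y=sinΔλ·cosφ2=-0.55910376, x=cosφ1·sinφ2-sinφ1·cosφ2·cosΔλ=0.82594011; θ=atan2(y, x)=-34.0953° <0 so +360° → 325.9047° ≈ 325.9°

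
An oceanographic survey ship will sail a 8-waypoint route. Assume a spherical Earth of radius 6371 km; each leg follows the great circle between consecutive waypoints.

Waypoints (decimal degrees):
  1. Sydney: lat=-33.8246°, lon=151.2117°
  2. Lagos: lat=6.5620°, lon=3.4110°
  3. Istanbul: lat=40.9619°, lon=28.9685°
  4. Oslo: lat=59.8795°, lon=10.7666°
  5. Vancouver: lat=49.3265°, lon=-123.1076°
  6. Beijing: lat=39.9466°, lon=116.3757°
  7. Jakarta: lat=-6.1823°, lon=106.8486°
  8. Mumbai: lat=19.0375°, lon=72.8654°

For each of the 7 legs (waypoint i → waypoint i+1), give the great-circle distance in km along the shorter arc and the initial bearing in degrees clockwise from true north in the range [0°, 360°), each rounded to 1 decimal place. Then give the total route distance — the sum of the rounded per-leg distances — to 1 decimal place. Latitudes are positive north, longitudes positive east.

Leg 1: dist=15527.2 km, bearing=234.8°
Leg 2: dist=4588.0 km, bearing=29.6°
Leg 3: dist=2449.0 km, bearing=335.3°
Leg 4: dist=7180.3 km, bearing=328.7°
Leg 5: dist=8507.7 km, bearing=317.2°
Leg 6: dist=5221.6 km, bearing=193.0°
Leg 7: dist=4660.5 km, bearing=307.7°
Total: 48134.3 km

Leg 1: φ1=-0.5903506, φ2=0.1145285, Δφ=0.7048791, Δλ=-2.5796089 rad; a=sin²(Δφ/2)+cosφ1·cosφ2·sin²(Δλ/2)=0.8809922686; c=2·atan2(√a, √(1-a))=2.437168413; dist=6371·c=15527.200 ≈ 15527.2 km; running total=15527.2 km
Leg 1 bearing: y=sinΔλ·cosφ2=-0.52937501, x=cosφ1·sinφ2-sinφ1·cosφ2·cosΔλ=-0.37301697; θ=atan2(y, x)=-125.1699° <0 so +360° → 234.8301° ≈ 234.8°
Leg 2: φ1=0.1145285, φ2=0.7149200, Δφ=0.6003915, Δλ=0.4460625 rad; a=sin²(Δφ/2)+cosφ1·cosφ2·sin²(Δλ/2)=0.1241451772; c=2·atan2(√a, √(1-a))=0.720145705; dist=6371·c=4588.048 ≈ 4588.0 km; running total=20115.2 km
Leg 2 bearing: y=sinΔλ·cosφ2=0.32578244, x=cosφ1·sinφ2-sinφ1·cosφ2·cosΔλ=0.57340946; θ=atan2(y, x)=29.6031° ≈ 29.6°
Leg 3: φ1=0.7149200, φ2=1.0450944, Δφ=0.3301744, Δλ=-0.3176831 rad; a=sin²(Δφ/2)+cosφ1·cosφ2·sin²(Δλ/2)=0.0364880359; c=2·atan2(√a, √(1-a))=0.384399128; dist=6371·c=2449.007 ≈ 2449.0 km; running total=22564.2 km
Leg 3 bearing: y=sinΔλ·cosφ2=-0.15675180, x=cosφ1·sinφ2-sinφ1·cosφ2·cosΔλ=0.34066921; θ=atan2(y, x)=-24.7085° <0 so +360° → 335.2915° ≈ 335.3°
Leg 4: φ1=1.0450944, φ2=0.8609098, Δφ=-0.1841846, Δλ=-2.3365456 rad; a=sin²(Δφ/2)+cosφ1·cosφ2·sin²(Δλ/2)=0.2853261318; c=2·atan2(√a, √(1-a))=1.127025892; dist=6371·c=7180.282 ≈ 7180.3 km; running total=29744.5 km
Leg 4 bearing: y=sinΔλ·cosφ2=-0.46982097, x=cosφ1·sinφ2-sinφ1·cosφ2·cosΔλ=0.77131626; θ=atan2(y, x)=-31.3463° <0 so +360° → 328.6537° ≈ 328.7°
Leg 5: φ1=0.8609098, φ2=0.6971997, Δφ=-0.1637101, Δλ=4.1797721 rad; a=sin²(Δφ/2)+cosφ1·cosφ2·sin²(Δλ/2)=0.3833747849; c=2·atan2(√a, √(1-a))=1.335377346; dist=6371·c=8507.689 ≈ 8507.7 km; running total=38252.2 km
Leg 5 bearing: y=sinΔλ·cosφ2=-0.66044869, x=cosφ1·sinφ2-sinφ1·cosφ2·cosΔλ=0.71372387; θ=atan2(y, x)=-42.7798° <0 so +360° → 317.2202° ≈ 317.2°
Leg 6: φ1=0.6971997, φ2=-0.1079015, Δφ=-0.8051012, Δλ=-0.1662793 rad; a=sin²(Δφ/2)+cosφ1·cosφ2·sin²(Δλ/2)=0.1587370967; c=2·atan2(√a, √(1-a))=0.819583314; dist=6371·c=5221.565 ≈ 5221.6 km; running total=43473.8 km
Leg 6 bearing: y=sinΔλ·cosφ2=-0.16455150, x=cosφ1·sinφ2-sinφ1·cosφ2·cosΔλ=-0.71209643; θ=atan2(y, x)=-166.9885° <0 so +360° → 193.0115° ≈ 193.0°
Leg 7: φ1=-0.1079015, φ2=0.3322671, Δφ=0.4401685, Δλ=-0.5931187 rad; a=sin²(Δφ/2)+cosφ1·cosφ2·sin²(Δλ/2)=0.1279189389; c=2·atan2(√a, √(1-a))=0.731516674; dist=6371·c=4660.493 ≈ 4660.5 km; running total=48134.3 km
Leg 7 bearing: y=sinΔλ·cosφ2=-0.52837820, x=cosφ1·sinφ2-sinφ1·cosφ2·cosΔλ=0.40870432; θ=atan2(y, x)=-52.2778° <0 so +360° → 307.7222° ≈ 307.7°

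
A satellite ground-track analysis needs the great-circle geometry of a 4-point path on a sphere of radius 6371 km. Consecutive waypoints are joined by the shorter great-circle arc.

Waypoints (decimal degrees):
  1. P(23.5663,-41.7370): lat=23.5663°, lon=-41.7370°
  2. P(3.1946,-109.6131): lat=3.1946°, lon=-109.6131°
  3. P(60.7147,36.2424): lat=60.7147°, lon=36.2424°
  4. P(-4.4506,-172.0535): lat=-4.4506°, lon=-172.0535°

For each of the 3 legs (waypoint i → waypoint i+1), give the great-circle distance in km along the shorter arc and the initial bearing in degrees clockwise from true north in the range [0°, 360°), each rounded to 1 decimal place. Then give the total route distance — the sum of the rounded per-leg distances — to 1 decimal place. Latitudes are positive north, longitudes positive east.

Leg 1: dist=7613.8 km, bearing=263.9°
Leg 2: dist=12323.8 km, bearing=17.1°
Leg 3: dist=13322.0 km, bearing=33.0°
Total: 33259.6 km

Leg 1: φ1=0.4113095, φ2=0.0557563, Δφ=-0.3555532, Δλ=-1.1846614 rad; a=sin²(Δφ/2)+cosφ1·cosφ2·sin²(Δλ/2)=0.3165277075; c=2·atan2(√a, √(1-a))=1.195073978; dist=6371·c=7613.816 ≈ 7613.8 km; running total=7613.8 km
Leg 1 bearing: y=sinΔλ·cosφ2=-0.92493205, x=cosφ1·sinφ2-sinφ1·cosφ2·cosΔλ=-0.09925911; θ=atan2(y, x)=-96.1253° <0 so +360° → 263.8747° ≈ 263.9°
Leg 2: φ1=0.0557563, φ2=1.0596714, Δφ=1.0039151, Δλ=2.5456587 rad; a=sin²(Δφ/2)+cosφ1·cosφ2·sin²(Δλ/2)=0.6778027650; c=2·atan2(√a, √(1-a))=1.934358192; dist=6371·c=12323.796 ≈ 12323.8 km; running total=19937.6 km
Leg 2 bearing: y=sinΔλ·cosφ2=0.27455595, x=cosφ1·sinφ2-sinφ1·cosφ2·cosΔλ=0.89340010; θ=atan2(y, x)=17.0830° ≈ 17.1°
Leg 3: φ1=1.0596714, φ2=-0.0776776, Δφ=-1.1373490, Δλ=-3.6354493 rad; a=sin²(Δφ/2)+cosφ1·cosφ2·sin²(Δλ/2)=0.7485464485; c=2·atan2(√a, √(1-a))=2.091041509; dist=6371·c=13322.025 ≈ 13322.0 km; running total=33259.6 km
Leg 3 bearing: y=sinΔλ·cosφ2=0.47259583, x=cosφ1·sinφ2-sinφ1·cosφ2·cosΔλ=0.72770312; θ=atan2(y, x)=33.0011° ≈ 33.0°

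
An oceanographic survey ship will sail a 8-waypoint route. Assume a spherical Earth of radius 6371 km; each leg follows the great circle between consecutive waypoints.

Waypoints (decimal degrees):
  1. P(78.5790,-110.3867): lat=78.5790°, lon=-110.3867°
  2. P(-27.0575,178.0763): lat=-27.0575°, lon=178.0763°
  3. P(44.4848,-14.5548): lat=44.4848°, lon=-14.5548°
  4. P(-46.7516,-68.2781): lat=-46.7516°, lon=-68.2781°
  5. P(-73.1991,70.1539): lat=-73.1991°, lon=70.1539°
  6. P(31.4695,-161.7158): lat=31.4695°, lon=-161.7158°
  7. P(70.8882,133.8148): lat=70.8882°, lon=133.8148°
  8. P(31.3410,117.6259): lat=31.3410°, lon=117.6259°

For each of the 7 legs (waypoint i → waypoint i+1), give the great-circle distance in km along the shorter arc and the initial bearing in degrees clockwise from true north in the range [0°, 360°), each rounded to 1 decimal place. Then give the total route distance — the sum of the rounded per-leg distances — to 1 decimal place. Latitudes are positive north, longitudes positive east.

Leg 1: φ1=1.3714623, φ2=-0.4722425, Δφ=-1.8437047, Δλ=5.0346291 rad; a=sin²(Δφ/2)+cosφ1·cosφ2·sin²(Δλ/2)=0.6950152163; c=2·atan2(√a, √(1-a))=1.971460969; dist=6371·c=12560.178 ≈ 12560.2 km; running total=12560.2 km
Leg 1 bearing: y=sinΔλ·cosφ2=-0.84471238, x=cosφ1·sinφ2-sinφ1·cosφ2·cosΔλ=-0.36652048; θ=atan2(y, x)=-113.4560° <0 so +360° → 246.5440° ≈ 246.5°
Leg 2: φ1=-0.4722425, φ2=0.7764062, Δφ=1.2486487, Δλ=-3.3620469 rad; a=sin²(Δφ/2)+cosφ1·cosφ2·sin²(Δλ/2)=0.9693605507; c=2·atan2(√a, √(1-a))=2.789697266; dist=6371·c=17773.161 ≈ 17773.2 km; running total=30333.4 km
Leg 2 bearing: y=sinΔλ·cosφ2=0.15600922, x=cosφ1·sinφ2-sinφ1·cosφ2·cosΔλ=0.30734966; θ=atan2(y, x)=26.9121° ≈ 26.9°
Leg 3: φ1=0.7764062, φ2=-0.8159694, Δφ=-1.5923756, Δλ=-0.9376485 rad; a=sin²(Δφ/2)+cosφ1·cosφ2·sin²(Δλ/2)=0.6105849523; c=2·atan2(√a, √(1-a))=1.793810247; dist=6371·c=11428.365 ≈ 11428.4 km; running total=41761.8 km
Leg 3 bearing: y=sinΔλ·cosφ2=-0.55235686, x=cosφ1·sinφ2-sinφ1·cosφ2·cosΔλ=-0.80373240; θ=atan2(y, x)=-145.5016° <0 so +360° → 214.4984° ≈ 214.5°
Leg 4: φ1=-0.8159694, φ2=-1.2775653, Δφ=-0.4615960, Δλ=2.4160942 rad; a=sin²(Δφ/2)+cosφ1·cosφ2·sin²(Δλ/2)=0.2254358341; c=2·atan2(√a, √(1-a))=0.989475439; dist=6371·c=6303.948 ≈ 6303.9 km; running total=48065.7 km
Leg 4 bearing: y=sinΔλ·cosφ2=0.19178502, x=cosφ1·sinφ2-sinφ1·cosφ2·cosΔλ=-0.81343505; θ=atan2(y, x)=166.7336° ≈ 166.7°
Leg 5: φ1=-1.2775653, φ2=0.5492464, Δφ=1.8268117, Δλ=-4.0468897 rad; a=sin²(Δφ/2)+cosφ1·cosφ2·sin²(Δλ/2)=0.8259917895; c=2·atan2(√a, √(1-a))=2.280993885; dist=6371·c=14532.212 ≈ 14532.2 km; running total=62597.9 km
Leg 5 bearing: y=sinΔλ·cosφ2=0.67091278, x=cosφ1·sinφ2-sinφ1·cosφ2·cosΔλ=-0.35326117; θ=atan2(y, x)=117.7685° ≈ 117.8°
Leg 6: φ1=0.5492464, φ2=1.2372325, Δφ=0.6879861, Δλ=5.1579820 rad; a=sin²(Δφ/2)+cosφ1·cosφ2·sin²(Δλ/2)=0.1931861346; c=2·atan2(√a, √(1-a))=0.910149476; dist=6371·c=5798.562 ≈ 5798.6 km; running total=68396.5 km
Leg 6 bearing: y=sinΔλ·cosφ2=-0.29544239, x=cosφ1·sinφ2-sinφ1·cosφ2·cosΔλ=0.73223958; θ=atan2(y, x)=-21.9730° <0 so +360° → 338.0270° ≈ 338.0°
Leg 7: φ1=1.2372325, φ2=0.5470036, Δφ=-0.6902288, Δλ=-0.2825496 rad; a=sin²(Δφ/2)+cosφ1·cosφ2·sin²(Δλ/2)=0.1199939951; c=2·atan2(√a, √(1-a))=0.707464733; dist=6371·c=4507.258 ≈ 4507.3 km; running total=72903.8 km
Leg 7 bearing: y=sinΔλ·cosφ2=-0.23812374, x=cosφ1·sinφ2-sinφ1·cosφ2·cosΔλ=-0.60471384; θ=atan2(y, x)=-158.5065° <0 so +360° → 201.4935° ≈ 201.5°

Leg 1: dist=12560.2 km, bearing=246.5°
Leg 2: dist=17773.2 km, bearing=26.9°
Leg 3: dist=11428.4 km, bearing=214.5°
Leg 4: dist=6303.9 km, bearing=166.7°
Leg 5: dist=14532.2 km, bearing=117.8°
Leg 6: dist=5798.6 km, bearing=338.0°
Leg 7: dist=4507.3 km, bearing=201.5°
Total: 72903.8 km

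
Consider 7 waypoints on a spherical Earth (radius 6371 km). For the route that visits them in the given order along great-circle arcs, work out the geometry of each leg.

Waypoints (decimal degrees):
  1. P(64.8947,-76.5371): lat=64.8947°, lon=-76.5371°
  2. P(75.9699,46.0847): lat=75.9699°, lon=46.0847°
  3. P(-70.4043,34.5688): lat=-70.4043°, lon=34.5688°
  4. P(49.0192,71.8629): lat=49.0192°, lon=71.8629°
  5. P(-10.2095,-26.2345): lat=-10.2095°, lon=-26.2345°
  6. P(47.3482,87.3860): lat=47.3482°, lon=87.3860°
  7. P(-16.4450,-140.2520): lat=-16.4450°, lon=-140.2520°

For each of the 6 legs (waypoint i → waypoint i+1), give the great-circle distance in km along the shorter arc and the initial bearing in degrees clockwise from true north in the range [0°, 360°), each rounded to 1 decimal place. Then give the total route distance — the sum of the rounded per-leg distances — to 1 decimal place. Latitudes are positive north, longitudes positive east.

Leg 1: dist=3848.1 km, bearing=21.1°
Leg 2: dist=16294.9 km, bearing=187.0°
Leg 3: dist=13613.3 km, bearing=28.1°
Leg 4: dist=11451.6 km, bearing=269.3°
Leg 5: dist=12612.2 km, bearing=42.6°
Leg 6: dist=14482.7 km, bearing=68.2°
Total: 72302.8 km

Leg 1: φ1=1.1326262, φ2=1.3259249, Δφ=0.1932987, Δλ=2.1401541 rad; a=sin²(Δφ/2)+cosφ1·cosφ2·sin²(Δλ/2)=0.0884672457; c=2·atan2(√a, √(1-a))=0.604008698; dist=6371·c=3848.139 ≈ 3848.1 km; running total=3848.1 km
Leg 1 bearing: y=sinΔλ·cosφ2=0.20418737, x=cosφ1·sinφ2-sinφ1·cosφ2·cosΔλ=0.52997234; θ=atan2(y, x)=21.0706° ≈ 21.1°
Leg 2: φ1=1.3259249, φ2=-1.2287868, Δφ=-2.5547117, Δλ=-0.2009904 rad; a=sin²(Δφ/2)+cosφ1·cosφ2·sin²(Δλ/2)=0.9171543644; c=2·atan2(√a, √(1-a))=2.557674021; dist=6371·c=16294.941 ≈ 16294.9 km; running total=20143.0 km
Leg 2 bearing: y=sinΔλ·cosφ2=-0.06695539, x=cosφ1·sinφ2-sinφ1·cosφ2·cosΔλ=-0.54721652; θ=atan2(y, x)=-173.0242° <0 so +360° → 186.9758° ≈ 187.0°
Leg 3: φ1=-1.2287868, φ2=0.8555464, Δφ=2.0843333, Δλ=0.6509048 rad; a=sin²(Δφ/2)+cosφ1·cosφ2·sin²(Δλ/2)=0.7681159331; c=2·atan2(√a, √(1-a))=2.136762833; dist=6371·c=13613.316 ≈ 13613.3 km; running total=33756.3 km
Leg 3 bearing: y=sinΔλ·cosφ2=0.39735716, x=cosφ1·sinφ2-sinφ1·cosφ2·cosΔλ=0.74468965; θ=atan2(y, x)=28.0838° ≈ 28.1°
Leg 4: φ1=0.8555464, φ2=-0.1781894, Δφ=-1.0337358, Δλ=-1.7121226 rad; a=sin²(Δφ/2)+cosφ1·cosφ2·sin²(Δλ/2)=0.6123607269; c=2·atan2(√a, √(1-a))=1.797453496; dist=6371·c=11451.576 ≈ 11451.6 km; running total=45207.9 km
Leg 4 bearing: y=sinΔλ·cosφ2=-0.97435415, x=cosφ1·sinφ2-sinφ1·cosφ2·cosΔλ=-0.01158741; θ=atan2(y, x)=-90.6814° <0 so +360° → 269.3186° ≈ 269.3°
Leg 5: φ1=-0.1781894, φ2=0.8263820, Δφ=1.0045714, Δλ=1.9830518 rad; a=sin²(Δφ/2)+cosφ1·cosφ2·sin²(Δλ/2)=0.6987698854; c=2·atan2(√a, √(1-a))=1.979630410; dist=6371·c=12612.225 ≈ 12612.2 km; running total=57820.1 km
Leg 5 bearing: y=sinΔλ·cosφ2=0.62077640, x=cosφ1·sinφ2-sinφ1·cosφ2·cosΔλ=0.67572095; θ=atan2(y, x)=42.5733° ≈ 42.6°
Leg 6: φ1=0.8263820, φ2=-0.2870194, Δφ=-1.1134014, Δλ=-3.9730326 rad; a=sin²(Δφ/2)+cosφ1·cosφ2·sin²(Δλ/2)=0.8230358252; c=2·atan2(√a, √(1-a))=2.273222790; dist=6371·c=14482.702 ≈ 14482.7 km; running total=72302.8 km
Leg 6 bearing: y=sinΔλ·cosφ2=0.70867532, x=cosφ1·sinφ2-sinφ1·cosφ2·cosΔλ=0.28349729; θ=atan2(y, x)=68.1967° ≈ 68.2°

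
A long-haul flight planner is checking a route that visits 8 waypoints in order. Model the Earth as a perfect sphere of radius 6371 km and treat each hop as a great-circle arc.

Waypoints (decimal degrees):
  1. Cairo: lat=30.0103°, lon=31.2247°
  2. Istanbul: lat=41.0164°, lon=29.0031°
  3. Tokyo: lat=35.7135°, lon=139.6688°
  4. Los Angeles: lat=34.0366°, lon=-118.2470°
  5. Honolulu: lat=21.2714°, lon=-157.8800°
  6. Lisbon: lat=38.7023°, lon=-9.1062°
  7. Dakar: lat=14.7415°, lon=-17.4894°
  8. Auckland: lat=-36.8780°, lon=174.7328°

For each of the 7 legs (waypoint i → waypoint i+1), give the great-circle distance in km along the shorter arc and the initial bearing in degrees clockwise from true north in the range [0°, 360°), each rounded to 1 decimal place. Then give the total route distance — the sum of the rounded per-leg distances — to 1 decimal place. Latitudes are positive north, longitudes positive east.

Leg 1: dist=1240.1 km, bearing=351.3°
Leg 2: dist=8939.3 km, bearing=50.4°
Leg 3: dist=8816.4 km, bearing=55.6°
Leg 4: dist=4123.2 km, bearing=260.4°
Leg 5: dist=12594.9 km, bearing=26.1°
Leg 6: dist=2788.1 km, bearing=199.4°
Leg 7: dist=17272.3 km, bearing=203.9°
Total: 55774.3 km

Leg 1: φ1=0.5237785, φ2=0.7158712, Δφ=0.1920927, Δλ=-0.0387742 rad; a=sin²(Δφ/2)+cosφ1·cosφ2·sin²(Δλ/2)=0.0094421123; c=2·atan2(√a, √(1-a))=0.194648203; dist=6371·c=1240.104 ≈ 1240.1 km; running total=1240.1 km
Leg 1 bearing: y=sinΔλ·cosφ2=-0.02924867, x=cosφ1·sinφ2-sinφ1·cosφ2·cosΔλ=0.19119715; θ=atan2(y, x)=-8.6975° <0 so +360° → 351.3025° ≈ 351.3°
Leg 2: φ1=0.7158712, φ2=0.6233182, Δφ=-0.0925531, Δλ=1.9314808 rad; a=sin²(Δφ/2)+cosφ1·cosφ2·sin²(Δλ/2)=0.4165587124; c=2·atan2(√a, √(1-a))=1.403129272; dist=6371·c=8939.337 ≈ 8939.3 km; running total=10179.4 km
Leg 2 bearing: y=sinΔλ·cosφ2=0.75970173, x=cosφ1·sinφ2-sinφ1·cosφ2·cosΔλ=0.62849303; θ=atan2(y, x)=50.3994° ≈ 50.4°
Leg 3: φ1=0.6233182, φ2=0.5940507, Δφ=-0.0292674, Δλ=-4.5014799 rad; a=sin²(Δφ/2)+cosφ1·cosφ2·sin²(Δλ/2)=0.4070654582; c=2·atan2(√a, √(1-a))=1.383840042; dist=6371·c=8816.445 ≈ 8816.4 km; running total=18995.8 km
Leg 3 bearing: y=sinΔλ·cosφ2=0.81031748, x=cosφ1·sinφ2-sinφ1·cosφ2·cosΔλ=0.55573220; θ=atan2(y, x)=55.5569° ≈ 55.6°
Leg 4: φ1=0.5940507, φ2=0.3712560, Δφ=-0.2227948, Δλ=-0.6917263 rad; a=sin²(Δφ/2)+cosφ1·cosφ2·sin²(Δλ/2)=0.1011075513; c=2·atan2(√a, √(1-a))=0.647183913; dist=6371·c=4123.209 ≈ 4123.2 km; running total=23119.0 km
Leg 4 bearing: y=sinΔλ·cosφ2=-0.59441130, x=cosφ1·sinφ2-sinφ1·cosφ2·cosΔλ=-0.10106666; θ=atan2(y, x)=-99.6496° <0 so +360° → 260.3504° ≈ 260.4°
Leg 5: φ1=0.3712560, φ2=0.6754826, Δφ=0.3042266, Δλ=2.5965927 rad; a=sin²(Δφ/2)+cosφ1·cosφ2·sin²(Δλ/2)=0.6975202516; c=2·atan2(√a, √(1-a))=1.976908267; dist=6371·c=12594.883 ≈ 12594.9 km; running total=35713.9 km
Leg 5 bearing: y=sinΔλ·cosφ2=0.40457623, x=cosφ1·sinφ2-sinφ1·cosφ2·cosΔλ=0.82477941; θ=atan2(y, x)=26.1292° ≈ 26.1°
Leg 6: φ1=0.6754826, φ2=0.2572877, Δφ=-0.4181949, Δλ=-0.1463144 rad; a=sin²(Δφ/2)+cosφ1·cosφ2·sin²(Δλ/2)=0.0471202698; c=2·atan2(√a, √(1-a))=0.437627965; dist=6371·c=2788.128 ≈ 2788.1 km; running total=38502.0 km
Leg 6 bearing: y=sinΔλ·cosφ2=-0.14099399, x=cosφ1·sinφ2-sinφ1·cosφ2·cosΔλ=-0.39965047; θ=atan2(y, x)=-160.5675° <0 so +360° → 199.4325° ≈ 199.4°
Leg 7: φ1=0.2572877, φ2=-0.6436425, Δφ=-0.9009302, Δλ=3.3549103 rad; a=sin²(Δφ/2)+cosφ1·cosφ2·sin²(Δλ/2)=0.9543773248; c=2·atan2(√a, √(1-a))=2.711086541; dist=6371·c=17272.332 ≈ 17272.3 km; running total=55774.3 km
Leg 7 bearing: y=sinΔλ·cosφ2=-0.16934483, x=cosφ1·sinφ2-sinφ1·cosφ2·cosΔλ=-0.38142799; θ=atan2(y, x)=-156.0599° <0 so +360° → 203.9401° ≈ 203.9°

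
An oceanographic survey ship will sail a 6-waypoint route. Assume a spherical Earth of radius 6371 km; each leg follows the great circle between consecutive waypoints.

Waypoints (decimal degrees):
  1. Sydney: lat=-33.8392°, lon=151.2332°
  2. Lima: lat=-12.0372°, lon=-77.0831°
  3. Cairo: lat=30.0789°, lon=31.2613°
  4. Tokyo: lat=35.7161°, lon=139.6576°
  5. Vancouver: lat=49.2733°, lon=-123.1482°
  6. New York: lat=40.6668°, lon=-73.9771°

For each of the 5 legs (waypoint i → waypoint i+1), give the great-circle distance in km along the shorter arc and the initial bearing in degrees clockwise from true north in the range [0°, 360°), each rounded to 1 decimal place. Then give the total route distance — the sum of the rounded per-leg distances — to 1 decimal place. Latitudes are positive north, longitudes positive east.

Leg 1: φ1=-0.5906055, φ2=-0.2100888, Δφ=0.3805167, Δλ=-3.9848712 rad; a=sin²(Δφ/2)+cosφ1·cosφ2·sin²(Δλ/2)=0.7120444768; c=2·atan2(√a, √(1-a))=2.008751984; dist=6371·c=12797.759 ≈ 12797.8 km; running total=12797.8 km
Leg 1 bearing: y=sinΔλ·cosφ2=0.73040646, x=cosφ1·sinφ2-sinφ1·cosφ2·cosΔλ=-0.53540168; θ=atan2(y, x)=126.2421° ≈ 126.2°
Leg 2: φ1=-0.2100888, φ2=0.5249758, Δφ=0.7350646, Δλ=1.8909665 rad; a=sin²(Δφ/2)+cosφ1·cosφ2·sin²(Δλ/2)=0.6854396564; c=2·atan2(√a, √(1-a))=1.950752009; dist=6371·c=12428.241 ≈ 12428.2 km; running total=25226.0 km
Leg 2 bearing: y=sinΔλ·cosφ2=0.82136129, x=cosφ1·sinφ2-sinφ1·cosφ2·cosΔλ=0.43337531; θ=atan2(y, x)=62.1825° ≈ 62.2°
Leg 3: φ1=0.5249758, φ2=0.6233635, Δφ=0.0983877, Δλ=1.8918723 rad; a=sin²(Δφ/2)+cosφ1·cosφ2·sin²(Δλ/2)=0.4645730334; c=2·atan2(√a, √(1-a))=1.499882975; dist=6371·c=9555.754 ≈ 9555.8 km; running total=34781.8 km
Leg 3 bearing: y=sinΔλ·cosφ2=0.77042751, x=cosφ1·sinφ2-sinφ1·cosφ2·cosΔλ=0.63357808; θ=atan2(y, x)=50.5671° ≈ 50.6°
Leg 4: φ1=0.6233635, φ2=0.8599813, Δφ=0.2366178, Δλ=-4.5868265 rad; a=sin²(Δφ/2)+cosφ1·cosφ2·sin²(Δλ/2)=0.3119712156; c=2·atan2(√a, √(1-a))=1.185258468; dist=6371·c=7551.282 ≈ 7551.3 km; running total=42333.1 km
Leg 4 bearing: y=sinΔλ·cosφ2=0.64731512, x=cosφ1·sinφ2-sinφ1·cosφ2·cosΔλ=0.66299610; θ=atan2(y, x)=44.3144° ≈ 44.3°
Leg 5: φ1=0.8599813, φ2=0.7097696, Δφ=-0.1502118, Δλ=0.8581976 rad; a=sin²(Δφ/2)+cosφ1·cosφ2·sin²(Δλ/2)=0.0912955933; c=2·atan2(√a, √(1-a))=0.613897906; dist=6371·c=3911.144 ≈ 3911.1 km; running total=46244.2 km
Leg 5 bearing: y=sinΔλ·cosφ2=0.57393982, x=cosφ1·sinφ2-sinφ1·cosφ2·cosΔλ=0.04935503; θ=atan2(y, x)=85.0850° ≈ 85.1°

Leg 1: dist=12797.8 km, bearing=126.2°
Leg 2: dist=12428.2 km, bearing=62.2°
Leg 3: dist=9555.8 km, bearing=50.6°
Leg 4: dist=7551.3 km, bearing=44.3°
Leg 5: dist=3911.1 km, bearing=85.1°
Total: 46244.2 km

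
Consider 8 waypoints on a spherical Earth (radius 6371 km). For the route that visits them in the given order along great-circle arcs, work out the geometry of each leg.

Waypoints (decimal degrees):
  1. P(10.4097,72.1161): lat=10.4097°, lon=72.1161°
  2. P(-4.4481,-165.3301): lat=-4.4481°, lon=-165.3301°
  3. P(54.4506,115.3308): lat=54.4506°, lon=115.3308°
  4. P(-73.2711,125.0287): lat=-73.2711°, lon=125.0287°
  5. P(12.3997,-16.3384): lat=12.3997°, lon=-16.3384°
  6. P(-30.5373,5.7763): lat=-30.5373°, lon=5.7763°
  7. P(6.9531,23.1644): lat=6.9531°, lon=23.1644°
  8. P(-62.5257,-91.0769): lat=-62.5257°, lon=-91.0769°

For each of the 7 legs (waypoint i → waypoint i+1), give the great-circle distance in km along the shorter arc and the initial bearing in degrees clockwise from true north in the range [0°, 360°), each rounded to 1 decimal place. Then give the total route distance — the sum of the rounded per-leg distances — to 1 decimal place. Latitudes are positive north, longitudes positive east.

Leg 1: dist=13654.3 km, bearing=88.6°
Leg 2: dist=9726.3 km, bearing=325.1°
Leg 3: dist=14221.3 km, bearing=176.5°
Leg 4: dist=12805.9 km, bearing=222.4°
Leg 5: dist=5328.0 km, bearing=154.1°
Leg 6: dist=4562.1 km, bearing=26.9°
Leg 7: dist=11918.3 km, bearing=206.1°
Total: 72216.2 km

Leg 1: φ1=0.1816835, φ2=-0.0776340, Δφ=-0.2593175, Δλ=-4.1442180 rad; a=sin²(Δφ/2)+cosφ1·cosφ2·sin²(Δλ/2)=0.7708270042; c=2·atan2(√a, √(1-a))=2.143199840; dist=6371·c=13654.326 ≈ 13654.3 km; running total=13654.3 km
Leg 1 bearing: y=sinΔλ·cosφ2=0.84034778, x=cosφ1·sinφ2-sinφ1·cosφ2·cosΔλ=0.02065301; θ=atan2(y, x)=88.5921° ≈ 88.6°
Leg 2: φ1=-0.0776340, φ2=0.9503422, Δφ=1.0279762, Δλ=4.8984568 rad; a=sin²(Δφ/2)+cosφ1·cosφ2·sin²(Δλ/2)=0.4779335661; c=2·atan2(√a, √(1-a))=1.526649120; dist=6371·c=9726.282 ≈ 9726.3 km; running total=23380.6 km
Leg 2 bearing: y=sinΔλ·cosφ2=-0.57136920, x=cosφ1·sinφ2-sinφ1·cosφ2·cosΔλ=0.81950566; θ=atan2(y, x)=-34.8847° <0 so +360° → 325.1153° ≈ 325.1°
Leg 3: φ1=0.9503422, φ2=-1.2788219, Δφ=-2.2291642, Δλ=0.1692603 rad; a=sin²(Δφ/2)+cosφ1·cosφ2·sin²(Δλ/2)=0.8071091021; c=2·atan2(√a, √(1-a))=2.232191213; dist=6371·c=14221.290 ≈ 14221.3 km; running total=37601.9 km
Leg 3 bearing: y=sinΔλ·cosφ2=0.04848819, x=cosφ1·sinφ2-sinφ1·cosφ2·cosΔλ=-0.78764516; θ=atan2(y, x)=176.4773° ≈ 176.5°
Leg 4: φ1=-1.2788219, φ2=0.2164156, Δφ=1.4952375, Δλ=-2.4673213 rad; a=sin²(Δφ/2)+cosφ1·cosφ2·sin²(Δλ/2)=0.7126248767; c=2·atan2(√a, √(1-a))=2.010034142; dist=6371·c=12805.928 ≈ 12805.9 km; running total=50407.8 km
Leg 4 bearing: y=sinΔλ·cosφ2=-0.60976480, x=cosφ1·sinφ2-sinφ1·cosφ2·cosΔλ=-0.66884194; θ=atan2(y, x)=-137.6454° <0 so +360° → 222.3546° ≈ 222.4°
Leg 5: φ1=0.2164156, φ2=-0.5329764, Δφ=-0.7493920, Δλ=0.3859743 rad; a=sin²(Δφ/2)+cosφ1·cosφ2·sin²(Δλ/2)=0.1648913637; c=2·atan2(√a, √(1-a))=0.836294823; dist=6371·c=5328.034 ≈ 5328.0 km; running total=55735.8 km
Leg 5 bearing: y=sinΔλ·cosφ2=0.32424615, x=cosφ1·sinφ2-sinφ1·cosφ2·cosΔλ=-0.66758763; θ=atan2(y, x)=154.0942° ≈ 154.1°
Leg 6: φ1=-0.5329764, φ2=0.1213545, Δφ=0.6543309, Δλ=0.3034796 rad; a=sin²(Δφ/2)+cosφ1·cosφ2·sin²(Δλ/2)=0.1228072350; c=2·atan2(√a, √(1-a))=0.716078788; dist=6371·c=4562.138 ≈ 4562.1 km; running total=60297.9 km
Leg 6 bearing: y=sinΔλ·cosφ2=0.29664478, x=cosφ1·sinφ2-sinφ1·cosφ2·cosΔλ=0.58558035; θ=atan2(y, x)=26.8660° ≈ 26.9°
Leg 7: φ1=0.1213545, φ2=-1.0912793, Δφ=-1.2126338, Δλ=-1.9938868 rad; a=sin²(Δφ/2)+cosφ1·cosφ2·sin²(Δλ/2)=0.6477161320; c=2·atan2(√a, √(1-a))=1.870704274; dist=6371·c=11918.257 ≈ 11918.3 km; running total=72216.2 km
Leg 7 bearing: y=sinΔλ·cosφ2=-0.42067082, x=cosφ1·sinφ2-sinφ1·cosφ2·cosΔλ=-0.85776211; θ=atan2(y, x)=-153.8754° <0 so +360° → 206.1246° ≈ 206.1°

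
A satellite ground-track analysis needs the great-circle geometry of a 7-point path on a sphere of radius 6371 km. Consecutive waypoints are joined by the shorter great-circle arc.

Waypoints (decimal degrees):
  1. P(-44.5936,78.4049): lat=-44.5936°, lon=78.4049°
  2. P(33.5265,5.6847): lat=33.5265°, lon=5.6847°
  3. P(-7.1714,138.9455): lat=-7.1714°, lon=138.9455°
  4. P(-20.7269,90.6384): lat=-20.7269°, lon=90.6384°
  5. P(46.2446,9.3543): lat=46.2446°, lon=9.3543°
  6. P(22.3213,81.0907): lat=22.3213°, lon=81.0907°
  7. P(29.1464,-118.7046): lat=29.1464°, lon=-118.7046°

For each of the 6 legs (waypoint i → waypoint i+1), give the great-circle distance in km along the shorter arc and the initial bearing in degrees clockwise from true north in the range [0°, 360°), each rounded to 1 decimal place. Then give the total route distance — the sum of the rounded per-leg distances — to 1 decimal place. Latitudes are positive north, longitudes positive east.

Leg 1: dist=11364.9 km, bearing=305.5°
Leg 2: dist=14397.3 km, bearing=69.4°
Leg 3: dist=5403.3 km, bearing=248.6°
Leg 4: dist=11015.9 km, bearing=316.2°
Leg 5: dist=6855.4 km, bearing=86.5°
Leg 6: dist=13912.1 km, bearing=21.2°
Total: 62948.9 km

Leg 1: φ1=-0.7783051, φ2=0.5851478, Δφ=1.3634530, Δλ=-1.2692069 rad; a=sin²(Δφ/2)+cosφ1·cosφ2·sin²(Δλ/2)=0.6057198363; c=2·atan2(√a, √(1-a))=1.783844028; dist=6371·c=11364.870 ≈ 11364.9 km; running total=11364.9 km
Leg 1 bearing: y=sinΔλ·cosφ2=-0.79600503, x=cosφ1·sinφ2-sinφ1·cosφ2·cosΔλ=0.56715894; θ=atan2(y, x)=-54.5299° <0 so +360° → 305.4701° ≈ 305.5°
Leg 2: φ1=0.5851478, φ2=-0.1251645, Δφ=-0.7103124, Δλ=2.3258397 rad; a=sin²(Δφ/2)+cosφ1·cosφ2·sin²(Δλ/2)=0.8178927325; c=2·atan2(√a, √(1-a))=2.259822039; dist=6371·c=14397.326 ≈ 14397.3 km; running total=25762.2 km
Leg 2 bearing: y=sinΔλ·cosφ2=0.72254487, x=cosφ1·sinφ2-sinφ1·cosφ2·cosΔλ=0.27148804; θ=atan2(y, x)=69.4069° ≈ 69.4°
Leg 3: φ1=-0.1251645, φ2=-0.3617526, Δφ=-0.2365881, Δλ=-0.8431179 rad; a=sin²(Δφ/2)+cosφ1·cosφ2·sin²(Δλ/2)=0.1692979216; c=2·atan2(√a, √(1-a))=0.848106973; dist=6371·c=5403.290 ≈ 5403.3 km; running total=31165.5 km
Leg 3 bearing: y=sinΔλ·cosφ2=-0.69839134, x=cosφ1·sinφ2-sinφ1·cosφ2·cosΔλ=-0.27348506; θ=atan2(y, x)=-111.3850° <0 so +360° → 248.6150° ≈ 248.6°
Leg 4: φ1=-0.3617526, φ2=0.8071205, Δφ=1.1688732, Δλ=-1.4186752 rad; a=sin²(Δφ/2)+cosφ1·cosφ2·sin²(Δλ/2)=0.5788078009; c=2·atan2(√a, √(1-a))=1.729071933; dist=6371·c=11015.917 ≈ 11015.9 km; running total=42181.4 km
Leg 4 bearing: y=sinΔλ·cosφ2=-0.68359467, x=cosφ1·sinφ2-sinφ1·cosφ2·cosΔλ=0.71263992; θ=atan2(y, x)=-43.8083° <0 so +360° → 316.1917° ≈ 316.2°
Leg 5: φ1=0.8071205, φ2=0.3895802, Δφ=-0.4175404, Δλ=1.2520364 rad; a=sin²(Δφ/2)+cosφ1·cosφ2·sin²(Δλ/2)=0.2625884880; c=2·atan2(√a, √(1-a))=1.076033396; dist=6371·c=6855.409 ≈ 6855.4 km; running total=49036.8 km
Leg 5 bearing: y=sinΔλ·cosφ2=0.87846804, x=cosφ1·sinφ2-sinφ1·cosφ2·cosΔλ=0.05326344; θ=atan2(y, x)=86.5303° ≈ 86.5°
Leg 6: φ1=0.3895802, φ2=0.5087006, Δφ=0.1191205, Δλ=-3.4870858 rad; a=sin²(Δφ/2)+cosφ1·cosφ2·sin²(Δλ/2)=0.7876068497; c=2·atan2(√a, √(1-a))=2.183661696; dist=6371·c=13912.109 ≈ 13912.1 km; running total=62948.9 km
Leg 6 bearing: y=sinΔλ·cosφ2=0.29577887, x=cosφ1·sinφ2-sinφ1·cosφ2·cosΔλ=0.76265593; θ=atan2(y, x)=21.1977° ≈ 21.2°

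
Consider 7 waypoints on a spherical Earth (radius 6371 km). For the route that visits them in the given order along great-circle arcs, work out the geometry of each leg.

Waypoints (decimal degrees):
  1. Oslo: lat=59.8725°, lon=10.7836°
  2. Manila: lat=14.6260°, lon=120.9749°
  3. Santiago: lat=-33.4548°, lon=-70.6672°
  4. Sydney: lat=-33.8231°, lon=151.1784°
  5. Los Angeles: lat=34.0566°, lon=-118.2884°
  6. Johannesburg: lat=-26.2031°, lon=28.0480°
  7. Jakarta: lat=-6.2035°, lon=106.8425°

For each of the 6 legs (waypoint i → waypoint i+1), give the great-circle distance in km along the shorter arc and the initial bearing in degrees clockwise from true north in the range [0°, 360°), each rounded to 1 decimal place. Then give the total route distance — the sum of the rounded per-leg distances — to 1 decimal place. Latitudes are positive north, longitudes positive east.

Leg 1: φ1=1.0449723, φ2=0.2552719, Δφ=-0.7897004, Δλ=1.9232010 rad; a=sin²(Δφ/2)+cosφ1·cosφ2·sin²(Δλ/2)=0.4746156784; c=2·atan2(√a, √(1-a))=1.520005849; dist=6371·c=9683.957 ≈ 9684.0 km; running total=9684.0 km
Leg 1 bearing: y=sinΔλ·cosφ2=0.90813158, x=cosφ1·sinφ2-sinφ1·cosφ2·cosΔλ=0.41559544; θ=atan2(y, x)=65.4094° ≈ 65.4°
Leg 2: φ1=0.2552719, φ2=-0.5838964, Δφ=-0.8391683, Δλ=-3.3447856 rad; a=sin²(Δφ/2)+cosφ1·cosφ2·sin²(Δλ/2)=0.9649395390; c=2·atan2(√a, √(1-a))=2.764880322; dist=6371·c=17615.053 ≈ 17615.1 km; running total=27299.1 km
Leg 2 bearing: y=sinΔλ·cosφ2=0.16836401, x=cosφ1·sinφ2-sinφ1·cosφ2·cosΔλ=-0.32707562; θ=atan2(y, x)=152.7626° ≈ 152.8°
Leg 3: φ1=-0.5838964, φ2=-0.5903245, Δφ=-0.0064280, Δλ=3.8719362 rad; a=sin²(Δφ/2)+cosφ1·cosφ2·sin²(Δλ/2)=0.6047390902; c=2·atan2(√a, √(1-a))=1.781837596; dist=6371·c=11352.087 ≈ 11352.1 km; running total=38651.2 km
Leg 3 bearing: y=sinΔλ·cosφ2=-0.55422131, x=cosφ1·sinφ2-sinφ1·cosφ2·cosΔλ=-0.80557907; θ=atan2(y, x)=-145.4729° <0 so +360° → 214.5271° ≈ 214.5°
Leg 4: φ1=-0.5903245, φ2=0.5943998, Δφ=1.1847243, Δλ=-4.7030829 rad; a=sin²(Δφ/2)+cosφ1·cosφ2·sin²(Δλ/2)=0.6590623131; c=2·atan2(√a, √(1-a))=1.894547016; dist=6371·c=12070.159 ≈ 12070.2 km; running total=50721.4 km
Leg 4 bearing: y=sinΔλ·cosφ2=0.82844889, x=cosφ1·sinφ2-sinφ1·cosφ2·cosΔλ=0.46094377; θ=atan2(y, x)=60.9087° ≈ 60.9°
Leg 5: φ1=0.5943998, φ2=-0.4573304, Δφ=-1.0517302, Δλ=2.5540520 rad; a=sin²(Δφ/2)+cosφ1·cosφ2·sin²(Δλ/2)=0.9329832516; c=2·atan2(√a, √(1-a))=2.617876089; dist=6371·c=16678.489 ≈ 16678.5 km; running total=67399.9 km
Leg 5 bearing: y=sinΔλ·cosφ2=0.49735123, x=cosφ1·sinφ2-sinφ1·cosφ2·cosΔλ=0.05238103; θ=atan2(y, x)=83.9878° ≈ 84.0°
Leg 6: φ1=-0.4573304, φ2=-0.1082715, Δφ=0.3490589, Δλ=1.3752235 rad; a=sin²(Δφ/2)+cosφ1·cosφ2·sin²(Δλ/2)=0.3894741641; c=2·atan2(√a, √(1-a))=1.347903640; dist=6371·c=8587.494 ≈ 8587.5 km; running total=75987.4 km
Leg 6 bearing: y=sinΔλ·cosφ2=0.97519250, x=cosφ1·sinφ2-sinφ1·cosφ2·cosΔλ=-0.01165108; θ=atan2(y, x)=90.6845° ≈ 90.7°

Leg 1: dist=9684.0 km, bearing=65.4°
Leg 2: dist=17615.1 km, bearing=152.8°
Leg 3: dist=11352.1 km, bearing=214.5°
Leg 4: dist=12070.2 km, bearing=60.9°
Leg 5: dist=16678.5 km, bearing=84.0°
Leg 6: dist=8587.5 km, bearing=90.7°
Total: 75987.4 km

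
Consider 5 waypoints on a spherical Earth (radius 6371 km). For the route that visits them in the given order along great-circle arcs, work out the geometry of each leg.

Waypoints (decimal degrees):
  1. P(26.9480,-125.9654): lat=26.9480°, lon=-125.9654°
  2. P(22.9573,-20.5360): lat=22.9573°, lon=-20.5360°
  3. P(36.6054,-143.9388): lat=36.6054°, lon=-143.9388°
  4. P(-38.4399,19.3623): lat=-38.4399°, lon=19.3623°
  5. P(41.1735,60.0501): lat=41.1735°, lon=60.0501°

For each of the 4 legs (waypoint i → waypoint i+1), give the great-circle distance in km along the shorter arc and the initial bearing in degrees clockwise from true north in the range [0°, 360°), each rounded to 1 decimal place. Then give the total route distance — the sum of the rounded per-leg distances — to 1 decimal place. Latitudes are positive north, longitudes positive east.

Leg 1: φ1=0.4703313, φ2=0.4006805, Δφ=-0.0696509, Δλ=1.8400902 rad; a=sin²(Δφ/2)+cosφ1·cosφ2·sin²(Δλ/2)=0.5208084976; c=2·atan2(√a, √(1-a))=1.612425345; dist=6371·c=10272.762 ≈ 10272.8 km; running total=10272.8 km
Leg 1 bearing: y=sinΔλ·cosφ2=0.88760940, x=cosφ1·sinφ2-sinφ1·cosφ2·cosΔλ=0.45871295; θ=atan2(y, x)=62.6703° ≈ 62.7°
Leg 2: φ1=0.4006805, φ2=0.6388848, Δφ=0.2382043, Δλ=-2.1537852 rad; a=sin²(Δφ/2)+cosφ1·cosφ2·sin²(Δλ/2)=0.5871750132; c=2·atan2(√a, √(1-a))=1.746041973; dist=6371·c=11124.033 ≈ 11124.0 km; running total=21396.8 km
Leg 2 bearing: y=sinΔλ·cosφ2=-0.67016194, x=cosφ1·sinφ2-sinφ1·cosφ2·cosΔλ=0.72144649; θ=atan2(y, x)=-42.8895° <0 so +360° → 317.1105° ≈ 317.1°
Leg 3: φ1=0.6388848, φ2=-0.6709028, Δφ=-1.3097876, Δλ=2.8501419 rad; a=sin²(Δφ/2)+cosφ1·cosφ2·sin²(Δλ/2)=0.9864854634; c=2·atan2(√a, √(1-a))=2.908561667; dist=6371·c=18530.446 ≈ 18530.4 km; running total=39927.2 km
Leg 3 bearing: y=sinΔλ·cosφ2=0.22506380, x=cosφ1·sinφ2-sinφ1·cosφ2·cosΔλ=-0.05170939; θ=atan2(y, x)=102.9394° ≈ 102.9°
Leg 4: φ1=-0.6709028, φ2=0.7186131, Δφ=1.3895160, Δλ=0.7101361 rad; a=sin²(Δφ/2)+cosφ1·cosφ2·sin²(Δλ/2)=0.4811135653; c=2·atan2(√a, √(1-a))=1.533014469; dist=6371·c=9766.835 ≈ 9766.8 km; running total=49694.0 km
Leg 4 bearing: y=sinΔλ·cosφ2=0.49072565, x=cosφ1·sinφ2-sinφ1·cosφ2·cosΔλ=0.87049500; θ=atan2(y, x)=29.4113° ≈ 29.4°

Leg 1: dist=10272.8 km, bearing=62.7°
Leg 2: dist=11124.0 km, bearing=317.1°
Leg 3: dist=18530.4 km, bearing=102.9°
Leg 4: dist=9766.8 km, bearing=29.4°
Total: 49694.0 km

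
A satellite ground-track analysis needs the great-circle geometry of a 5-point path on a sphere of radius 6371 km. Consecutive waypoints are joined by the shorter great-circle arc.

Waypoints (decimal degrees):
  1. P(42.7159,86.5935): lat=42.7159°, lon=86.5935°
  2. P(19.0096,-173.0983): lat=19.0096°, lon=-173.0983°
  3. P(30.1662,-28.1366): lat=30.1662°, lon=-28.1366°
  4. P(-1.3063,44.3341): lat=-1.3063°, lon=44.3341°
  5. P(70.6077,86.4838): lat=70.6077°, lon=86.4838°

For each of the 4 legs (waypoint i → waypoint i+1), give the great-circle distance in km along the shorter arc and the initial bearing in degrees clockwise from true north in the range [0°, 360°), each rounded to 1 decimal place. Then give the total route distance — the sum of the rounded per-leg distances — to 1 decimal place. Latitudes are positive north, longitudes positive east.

Leg 1: φ1=0.7455331, φ2=0.3317801, Δφ=-0.4137530, Δλ=-4.5324770 rad; a=sin²(Δφ/2)+cosφ1·cosφ2·sin²(Δλ/2)=0.4516715195; c=2·atan2(√a, √(1-a))=1.473988226; dist=6371·c=9390.779 ≈ 9390.8 km; running total=9390.8 km
Leg 1 bearing: y=sinΔλ·cosφ2=0.93020369, x=cosφ1·sinφ2-sinφ1·cosφ2·cosΔλ=0.35408830; θ=atan2(y, x)=69.1603° ≈ 69.2°
Leg 2: φ1=0.3317801, φ2=0.5264995, Δφ=0.1947194, Δλ=2.5300590 rad; a=sin²(Δφ/2)+cosφ1·cosφ2·sin²(Δλ/2)=0.7527988878; c=2·atan2(√a, √(1-a))=2.100871008; dist=6371·c=13384.649 ≈ 13384.6 km; running total=22775.4 km
Leg 2 bearing: y=sinΔλ·cosφ2=0.49637108, x=cosφ1·sinφ2-sinφ1·cosφ2·cosΔλ=0.70568168; θ=atan2(y, x)=35.1223° ≈ 35.1°
Leg 3: φ1=0.5264995, φ2=-0.0227992, Δφ=-0.5492987, Δλ=1.2648523 rad; a=sin²(Δφ/2)+cosφ1·cosφ2·sin²(Δλ/2)=0.3755601336; c=2·atan2(√a, √(1-a))=1.319272906; dist=6371·c=8405.088 ≈ 8405.1 km; running total=31180.5 km
Leg 3 bearing: y=sinΔλ·cosφ2=0.95331523, x=cosφ1·sinφ2-sinφ1·cosφ2·cosΔλ=-0.17102326; θ=atan2(y, x)=100.1706° ≈ 100.2°
Leg 4: φ1=-0.0227992, φ2=1.2323368, Δφ=1.2551361, Δλ=0.7356510 rad; a=sin²(Δφ/2)+cosφ1·cosφ2·sin²(Δλ/2)=0.3876997969; c=2·atan2(√a, √(1-a))=1.344263381; dist=6371·c=8564.302 ≈ 8564.3 km; running total=39744.8 km
Leg 4 bearing: y=sinΔλ·cosφ2=0.22281830, x=cosφ1·sinφ2-sinφ1·cosφ2·cosΔλ=0.94863410; θ=atan2(y, x)=13.2182° ≈ 13.2°

Leg 1: dist=9390.8 km, bearing=69.2°
Leg 2: dist=13384.6 km, bearing=35.1°
Leg 3: dist=8405.1 km, bearing=100.2°
Leg 4: dist=8564.3 km, bearing=13.2°
Total: 39744.8 km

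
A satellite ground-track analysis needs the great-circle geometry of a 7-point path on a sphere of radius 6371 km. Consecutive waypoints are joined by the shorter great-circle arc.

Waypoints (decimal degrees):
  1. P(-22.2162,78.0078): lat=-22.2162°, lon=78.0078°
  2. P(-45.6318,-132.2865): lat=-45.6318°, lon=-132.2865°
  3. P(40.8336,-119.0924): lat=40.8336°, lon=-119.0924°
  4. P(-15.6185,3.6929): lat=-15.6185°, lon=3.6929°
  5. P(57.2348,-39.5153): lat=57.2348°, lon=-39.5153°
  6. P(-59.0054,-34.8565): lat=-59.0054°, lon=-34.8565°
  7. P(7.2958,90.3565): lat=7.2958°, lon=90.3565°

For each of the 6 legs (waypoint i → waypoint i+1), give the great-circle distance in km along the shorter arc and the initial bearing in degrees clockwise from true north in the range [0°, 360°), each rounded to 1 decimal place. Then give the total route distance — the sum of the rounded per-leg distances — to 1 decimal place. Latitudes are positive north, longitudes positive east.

Leg 1: φ1=-0.3877458, φ2=-0.7964252, Δφ=-0.4086793, Δλ=-3.6703279 rad; a=sin²(Δφ/2)+cosφ1·cosφ2·sin²(Δλ/2)=0.6443329077; c=2·atan2(√a, √(1-a))=1.863629365; dist=6371·c=11873.183 ≈ 11873.2 km; running total=11873.2 km
Leg 1 bearing: y=sinΔλ·cosφ2=0.35273930, x=cosφ1·sinφ2-sinφ1·cosφ2·cosΔλ=-0.89008260; θ=atan2(y, x)=158.3816° ≈ 158.4°
Leg 2: φ1=-0.7964252, φ2=0.7126808, Δφ=1.5091059, Δλ=0.2302805 rad; a=sin²(Δφ/2)+cosφ1·cosφ2·sin²(Δλ/2)=0.4761574877; c=2·atan2(√a, √(1-a))=1.523093212; dist=6371·c=9703.627 ≈ 9703.6 km; running total=21576.8 km
Leg 2 bearing: y=sinΔλ·cosφ2=0.17269710, x=cosφ1·sinφ2-sinφ1·cosφ2·cosΔλ=0.98382003; θ=atan2(y, x)=9.9561° ≈ 10.0°
Leg 3: φ1=0.7126808, φ2=-0.2725942, Δφ=-0.9852750, Δλ=2.1430078 rad; a=sin²(Δφ/2)+cosφ1·cosφ2·sin²(Δλ/2)=0.7853060850; c=2·atan2(√a, √(1-a))=2.178047429; dist=6371·c=13876.340 ≈ 13876.3 km; running total=35453.1 km
Leg 3 bearing: y=sinΔλ·cosφ2=0.80966308, x=cosφ1·sinφ2-sinφ1·cosφ2·cosΔλ=0.13728599; θ=atan2(y, x)=80.3765° ≈ 80.4°
Leg 4: φ1=-0.2725942, φ2=0.9989357, Δφ=1.2715300, Δλ=-0.7541254 rad; a=sin²(Δφ/2)+cosφ1·cosφ2·sin²(Δλ/2)=0.4232486045; c=2·atan2(√a, √(1-a))=1.416684219; dist=6371·c=9025.695 ≈ 9025.7 km; running total=44478.8 km
Leg 4 bearing: y=sinΔλ·cosφ2=-0.37053169, x=cosφ1·sinφ2-sinφ1·cosφ2·cosΔλ=0.91604758; θ=atan2(y, x)=-22.0228° <0 so +360° → 337.9772° ≈ 338.0°
Leg 5: φ1=0.9989357, φ2=-1.0298385, Δφ=-2.0287742, Δλ=0.0813114 rad; a=sin²(Δφ/2)+cosφ1·cosφ2·sin²(Δλ/2)=0.7215280353; c=2·atan2(√a, √(1-a))=2.029801054; dist=6371·c=12931.863 ≈ 12931.9 km; running total=57410.7 km
Leg 5 bearing: y=sinΔλ·cosφ2=0.04182577, x=cosφ1·sinφ2-sinφ1·cosφ2·cosΔλ=-0.89551768; θ=atan2(y, x)=177.3259° ≈ 177.3°
Leg 6: φ1=-1.0298385, φ2=0.1273357, Δφ=1.1571742, Δλ=2.1853791 rad; a=sin²(Δφ/2)+cosφ1·cosφ2·sin²(Δλ/2)=0.7016944547; c=2·atan2(√a, √(1-a))=1.986013773; dist=6371·c=12652.894 ≈ 12652.9 km; running total=70063.6 km
Leg 6 bearing: y=sinΔλ·cosφ2=0.81039934, x=cosφ1·sinφ2-sinφ1·cosφ2·cosΔλ=-0.42488857; θ=atan2(y, x)=117.6678° ≈ 117.7°

Leg 1: dist=11873.2 km, bearing=158.4°
Leg 2: dist=9703.6 km, bearing=10.0°
Leg 3: dist=13876.3 km, bearing=80.4°
Leg 4: dist=9025.7 km, bearing=338.0°
Leg 5: dist=12931.9 km, bearing=177.3°
Leg 6: dist=12652.9 km, bearing=117.7°
Total: 70063.6 km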